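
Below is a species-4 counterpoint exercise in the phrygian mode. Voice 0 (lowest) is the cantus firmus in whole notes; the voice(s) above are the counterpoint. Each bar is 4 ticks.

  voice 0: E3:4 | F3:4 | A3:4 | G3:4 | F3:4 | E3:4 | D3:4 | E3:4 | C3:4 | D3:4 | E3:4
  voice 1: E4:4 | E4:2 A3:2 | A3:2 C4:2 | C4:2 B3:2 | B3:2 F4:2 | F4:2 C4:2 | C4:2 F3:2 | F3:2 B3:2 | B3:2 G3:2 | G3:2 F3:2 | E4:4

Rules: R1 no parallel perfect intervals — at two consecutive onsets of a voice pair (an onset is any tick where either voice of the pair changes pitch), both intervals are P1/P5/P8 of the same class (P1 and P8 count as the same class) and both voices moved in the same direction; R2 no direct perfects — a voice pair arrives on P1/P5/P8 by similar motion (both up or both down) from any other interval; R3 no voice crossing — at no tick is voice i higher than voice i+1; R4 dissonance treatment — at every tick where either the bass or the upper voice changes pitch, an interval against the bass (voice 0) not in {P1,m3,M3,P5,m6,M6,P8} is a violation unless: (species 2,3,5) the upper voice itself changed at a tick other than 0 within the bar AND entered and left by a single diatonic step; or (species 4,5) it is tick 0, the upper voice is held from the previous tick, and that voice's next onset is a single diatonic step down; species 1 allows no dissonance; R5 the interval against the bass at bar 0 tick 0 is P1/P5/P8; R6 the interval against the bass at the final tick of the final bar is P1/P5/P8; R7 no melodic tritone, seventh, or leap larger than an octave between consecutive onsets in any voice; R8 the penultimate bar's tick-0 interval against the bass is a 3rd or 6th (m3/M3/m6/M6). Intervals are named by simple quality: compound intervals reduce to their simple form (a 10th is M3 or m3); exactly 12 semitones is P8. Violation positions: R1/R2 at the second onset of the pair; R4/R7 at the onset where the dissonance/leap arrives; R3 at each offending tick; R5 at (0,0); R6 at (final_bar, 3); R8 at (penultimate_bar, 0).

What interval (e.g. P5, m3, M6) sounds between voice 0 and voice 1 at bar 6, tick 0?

m7

voice 0=D3 voice 1=C4 -> m7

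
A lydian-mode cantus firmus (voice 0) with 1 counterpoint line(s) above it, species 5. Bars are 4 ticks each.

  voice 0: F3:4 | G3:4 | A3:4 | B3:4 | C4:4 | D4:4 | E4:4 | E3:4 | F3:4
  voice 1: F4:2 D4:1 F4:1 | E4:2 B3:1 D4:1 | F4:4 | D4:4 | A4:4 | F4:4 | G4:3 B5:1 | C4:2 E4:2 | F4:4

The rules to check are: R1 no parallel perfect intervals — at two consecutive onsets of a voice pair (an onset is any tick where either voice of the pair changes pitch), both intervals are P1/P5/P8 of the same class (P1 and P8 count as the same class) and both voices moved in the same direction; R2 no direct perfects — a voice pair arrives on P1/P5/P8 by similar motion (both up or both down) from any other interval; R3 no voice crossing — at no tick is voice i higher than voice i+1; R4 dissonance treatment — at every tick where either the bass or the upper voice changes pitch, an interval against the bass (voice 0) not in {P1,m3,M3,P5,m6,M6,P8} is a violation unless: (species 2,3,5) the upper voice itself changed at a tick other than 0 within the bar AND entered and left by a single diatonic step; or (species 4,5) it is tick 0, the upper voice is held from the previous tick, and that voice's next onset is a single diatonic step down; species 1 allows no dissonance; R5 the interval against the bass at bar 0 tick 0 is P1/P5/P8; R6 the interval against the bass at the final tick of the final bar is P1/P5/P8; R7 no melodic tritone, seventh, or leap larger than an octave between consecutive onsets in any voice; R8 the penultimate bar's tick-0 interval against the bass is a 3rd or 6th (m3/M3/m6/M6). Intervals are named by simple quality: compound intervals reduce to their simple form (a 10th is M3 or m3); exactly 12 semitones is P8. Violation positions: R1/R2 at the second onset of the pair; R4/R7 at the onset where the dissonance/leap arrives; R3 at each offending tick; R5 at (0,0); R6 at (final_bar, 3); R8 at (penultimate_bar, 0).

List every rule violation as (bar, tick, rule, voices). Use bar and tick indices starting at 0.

(6, 3, R7, (1,))
(7, 0, R7, (1,))
(8, 0, R1, (0, 1))

bar 0: v0=F3 v1=F4 downbeat P8
bar 1: v0=G3 v1=E4 downbeat M6
bar 2: v0=A3 v1=F4 downbeat m6
bar 3: v0=B3 v1=D4 downbeat m3
bar 4: v0=C4 v1=A4 downbeat M6
bar 5: v0=D4 v1=F4 downbeat m3
bar 6: v0=E4 v1=G4 downbeat m3
bar 7: v0=E3 v1=C4 downbeat m6
bar 8: v0=F3 v1=F4 downbeat P8
  -> R7 @ bar 6 tick 3 v(1,): G4->B5 leap 16st
  -> R7 @ bar 7 tick 0 v(1,): B5->C4 leap 23st
  -> R1 @ bar 8 tick 0 v(0, 1): E3/E4 P8 -> F3/F4 P8 similar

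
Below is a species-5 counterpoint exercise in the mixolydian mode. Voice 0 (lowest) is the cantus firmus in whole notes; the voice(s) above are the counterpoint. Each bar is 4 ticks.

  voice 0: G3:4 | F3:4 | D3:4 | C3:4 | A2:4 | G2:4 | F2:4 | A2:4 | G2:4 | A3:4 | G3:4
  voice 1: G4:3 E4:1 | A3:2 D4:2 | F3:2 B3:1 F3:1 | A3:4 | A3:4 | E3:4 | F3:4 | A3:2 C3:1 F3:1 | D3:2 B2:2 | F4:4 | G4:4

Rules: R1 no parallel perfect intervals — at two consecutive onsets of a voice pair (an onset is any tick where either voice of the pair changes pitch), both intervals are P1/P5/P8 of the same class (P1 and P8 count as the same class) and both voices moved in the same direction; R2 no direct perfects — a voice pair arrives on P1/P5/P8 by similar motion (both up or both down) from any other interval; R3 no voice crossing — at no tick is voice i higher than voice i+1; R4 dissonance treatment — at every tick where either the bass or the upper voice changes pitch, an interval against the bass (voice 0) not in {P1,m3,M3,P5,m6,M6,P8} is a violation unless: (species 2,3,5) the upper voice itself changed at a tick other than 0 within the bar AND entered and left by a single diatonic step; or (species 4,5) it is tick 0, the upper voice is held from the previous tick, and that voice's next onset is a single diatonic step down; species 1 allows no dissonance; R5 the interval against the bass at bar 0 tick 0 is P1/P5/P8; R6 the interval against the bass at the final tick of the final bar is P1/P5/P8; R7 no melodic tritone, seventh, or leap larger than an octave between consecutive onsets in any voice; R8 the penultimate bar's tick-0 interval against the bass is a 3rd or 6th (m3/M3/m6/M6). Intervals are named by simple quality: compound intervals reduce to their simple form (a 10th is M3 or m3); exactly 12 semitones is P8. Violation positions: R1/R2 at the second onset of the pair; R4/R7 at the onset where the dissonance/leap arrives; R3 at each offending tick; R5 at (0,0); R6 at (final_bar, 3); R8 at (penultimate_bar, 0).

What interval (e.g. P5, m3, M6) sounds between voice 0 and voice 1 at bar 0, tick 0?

voice 0=G3 voice 1=G4 -> P8

P8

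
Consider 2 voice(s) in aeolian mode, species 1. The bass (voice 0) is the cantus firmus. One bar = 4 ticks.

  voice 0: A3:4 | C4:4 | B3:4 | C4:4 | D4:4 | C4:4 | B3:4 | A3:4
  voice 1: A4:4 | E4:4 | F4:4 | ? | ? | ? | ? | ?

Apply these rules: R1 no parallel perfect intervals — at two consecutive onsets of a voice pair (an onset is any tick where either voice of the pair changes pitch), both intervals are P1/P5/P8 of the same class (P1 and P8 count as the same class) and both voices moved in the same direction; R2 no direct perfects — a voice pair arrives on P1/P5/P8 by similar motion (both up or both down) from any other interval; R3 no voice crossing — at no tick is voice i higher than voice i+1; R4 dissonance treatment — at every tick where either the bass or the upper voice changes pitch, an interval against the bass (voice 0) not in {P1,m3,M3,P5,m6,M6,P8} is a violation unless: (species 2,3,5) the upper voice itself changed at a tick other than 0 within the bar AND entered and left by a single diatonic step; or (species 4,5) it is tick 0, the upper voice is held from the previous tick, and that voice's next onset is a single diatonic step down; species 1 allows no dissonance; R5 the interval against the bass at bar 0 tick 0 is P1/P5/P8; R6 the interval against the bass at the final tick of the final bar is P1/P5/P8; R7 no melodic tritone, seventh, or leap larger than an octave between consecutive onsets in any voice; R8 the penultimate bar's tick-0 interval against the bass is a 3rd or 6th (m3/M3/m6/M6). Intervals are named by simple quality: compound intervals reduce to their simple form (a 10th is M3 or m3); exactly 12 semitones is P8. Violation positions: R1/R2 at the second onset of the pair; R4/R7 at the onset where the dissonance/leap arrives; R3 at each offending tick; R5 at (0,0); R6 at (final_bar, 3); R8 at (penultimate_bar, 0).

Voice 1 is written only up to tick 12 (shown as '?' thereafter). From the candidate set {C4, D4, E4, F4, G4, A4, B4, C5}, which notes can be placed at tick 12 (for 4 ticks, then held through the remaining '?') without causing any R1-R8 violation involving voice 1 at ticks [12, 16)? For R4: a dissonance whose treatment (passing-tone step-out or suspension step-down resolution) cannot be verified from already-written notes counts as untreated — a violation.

C4: legal
D4: violates R4
E4: legal
F4: violates R4
G4: violates R2
A4: legal
B4: violates R4,R7
C5: violates R2

{A4, C4, E4}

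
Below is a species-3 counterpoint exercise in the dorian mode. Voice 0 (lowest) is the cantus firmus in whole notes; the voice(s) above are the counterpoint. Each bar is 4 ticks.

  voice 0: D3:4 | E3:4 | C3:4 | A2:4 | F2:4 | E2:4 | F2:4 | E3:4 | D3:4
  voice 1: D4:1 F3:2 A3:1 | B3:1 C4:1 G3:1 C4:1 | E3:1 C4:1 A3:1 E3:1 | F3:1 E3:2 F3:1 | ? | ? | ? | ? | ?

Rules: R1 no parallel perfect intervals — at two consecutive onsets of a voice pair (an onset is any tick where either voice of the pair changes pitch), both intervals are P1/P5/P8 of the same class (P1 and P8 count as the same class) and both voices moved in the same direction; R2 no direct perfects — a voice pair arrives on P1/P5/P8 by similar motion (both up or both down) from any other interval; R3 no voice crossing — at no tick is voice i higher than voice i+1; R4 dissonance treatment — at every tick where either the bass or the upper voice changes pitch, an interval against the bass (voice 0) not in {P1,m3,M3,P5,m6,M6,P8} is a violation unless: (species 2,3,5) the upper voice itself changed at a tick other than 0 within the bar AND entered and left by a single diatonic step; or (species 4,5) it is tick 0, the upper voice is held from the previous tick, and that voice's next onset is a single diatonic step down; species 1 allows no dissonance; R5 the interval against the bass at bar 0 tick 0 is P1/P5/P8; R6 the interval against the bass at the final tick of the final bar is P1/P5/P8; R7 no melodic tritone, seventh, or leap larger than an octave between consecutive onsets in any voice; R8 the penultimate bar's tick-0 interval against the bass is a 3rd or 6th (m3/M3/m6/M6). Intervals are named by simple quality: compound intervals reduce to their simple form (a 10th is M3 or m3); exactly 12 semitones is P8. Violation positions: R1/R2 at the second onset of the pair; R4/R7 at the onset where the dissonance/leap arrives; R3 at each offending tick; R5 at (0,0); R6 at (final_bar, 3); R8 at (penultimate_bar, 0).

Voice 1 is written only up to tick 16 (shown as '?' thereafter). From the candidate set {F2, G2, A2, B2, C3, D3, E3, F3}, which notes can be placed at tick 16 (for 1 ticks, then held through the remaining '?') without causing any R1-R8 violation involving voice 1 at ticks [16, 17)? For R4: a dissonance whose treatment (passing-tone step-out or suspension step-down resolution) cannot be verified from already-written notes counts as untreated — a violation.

F2: violates R2
G2: violates R4,R7
A2: legal
B2: violates R4,R7
C3: violates R2
D3: legal
E3: violates R4
F3: legal

{A2, D3, F3}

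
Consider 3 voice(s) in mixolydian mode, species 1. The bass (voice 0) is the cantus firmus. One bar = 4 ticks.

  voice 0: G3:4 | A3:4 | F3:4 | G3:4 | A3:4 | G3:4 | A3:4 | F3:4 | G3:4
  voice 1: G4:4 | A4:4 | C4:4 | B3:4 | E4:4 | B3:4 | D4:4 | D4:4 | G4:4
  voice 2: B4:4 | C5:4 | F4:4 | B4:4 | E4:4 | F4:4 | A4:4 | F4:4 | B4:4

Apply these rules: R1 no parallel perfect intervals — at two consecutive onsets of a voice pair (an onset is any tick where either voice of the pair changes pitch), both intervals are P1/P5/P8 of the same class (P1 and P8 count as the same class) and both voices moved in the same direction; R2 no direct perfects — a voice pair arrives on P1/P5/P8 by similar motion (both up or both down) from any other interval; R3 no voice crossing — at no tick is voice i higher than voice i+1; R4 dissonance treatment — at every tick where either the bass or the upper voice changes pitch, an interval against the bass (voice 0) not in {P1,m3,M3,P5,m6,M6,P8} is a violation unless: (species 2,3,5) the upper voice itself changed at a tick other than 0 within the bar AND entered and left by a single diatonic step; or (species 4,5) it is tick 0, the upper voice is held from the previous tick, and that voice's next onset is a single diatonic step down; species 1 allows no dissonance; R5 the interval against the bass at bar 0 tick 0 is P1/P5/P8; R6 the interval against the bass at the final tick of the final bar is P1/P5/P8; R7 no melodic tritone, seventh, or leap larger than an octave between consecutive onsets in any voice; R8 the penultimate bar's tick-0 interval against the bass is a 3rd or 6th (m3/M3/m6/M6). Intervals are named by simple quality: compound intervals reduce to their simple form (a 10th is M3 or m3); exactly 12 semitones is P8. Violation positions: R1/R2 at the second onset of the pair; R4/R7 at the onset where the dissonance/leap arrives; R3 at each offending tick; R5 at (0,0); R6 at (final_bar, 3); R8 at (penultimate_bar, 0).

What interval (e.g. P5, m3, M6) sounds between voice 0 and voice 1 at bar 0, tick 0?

P8

voice 0=G3 voice 1=G4 -> P8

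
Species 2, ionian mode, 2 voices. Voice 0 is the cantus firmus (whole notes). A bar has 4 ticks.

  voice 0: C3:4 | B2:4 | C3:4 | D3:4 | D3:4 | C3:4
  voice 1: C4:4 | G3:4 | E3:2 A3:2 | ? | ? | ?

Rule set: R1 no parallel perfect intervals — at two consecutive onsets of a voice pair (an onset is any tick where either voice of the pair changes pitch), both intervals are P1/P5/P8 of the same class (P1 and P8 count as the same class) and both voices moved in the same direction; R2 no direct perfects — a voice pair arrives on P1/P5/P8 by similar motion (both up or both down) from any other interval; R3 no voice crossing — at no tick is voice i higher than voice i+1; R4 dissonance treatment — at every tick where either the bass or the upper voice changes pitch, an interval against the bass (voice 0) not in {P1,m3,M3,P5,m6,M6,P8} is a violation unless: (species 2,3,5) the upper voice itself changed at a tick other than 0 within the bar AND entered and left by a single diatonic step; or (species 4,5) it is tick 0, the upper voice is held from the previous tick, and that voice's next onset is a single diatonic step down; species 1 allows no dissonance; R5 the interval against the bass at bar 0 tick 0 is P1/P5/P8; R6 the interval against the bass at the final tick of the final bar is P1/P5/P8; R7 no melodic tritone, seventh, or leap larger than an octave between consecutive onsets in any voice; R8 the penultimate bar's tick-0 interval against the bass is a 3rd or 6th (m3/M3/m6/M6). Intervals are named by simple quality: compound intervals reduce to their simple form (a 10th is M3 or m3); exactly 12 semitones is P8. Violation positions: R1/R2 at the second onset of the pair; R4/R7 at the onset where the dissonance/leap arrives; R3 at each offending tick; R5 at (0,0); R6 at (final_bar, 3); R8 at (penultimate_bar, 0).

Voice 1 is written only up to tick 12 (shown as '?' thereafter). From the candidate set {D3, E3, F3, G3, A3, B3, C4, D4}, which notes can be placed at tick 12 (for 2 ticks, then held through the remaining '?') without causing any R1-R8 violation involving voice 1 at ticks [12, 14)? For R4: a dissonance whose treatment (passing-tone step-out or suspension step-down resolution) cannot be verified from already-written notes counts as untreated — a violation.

{A3, B3, D3, F3}

D3: legal
E3: violates R4
F3: legal
G3: violates R4
A3: legal
B3: legal
C4: violates R4
D4: violates R2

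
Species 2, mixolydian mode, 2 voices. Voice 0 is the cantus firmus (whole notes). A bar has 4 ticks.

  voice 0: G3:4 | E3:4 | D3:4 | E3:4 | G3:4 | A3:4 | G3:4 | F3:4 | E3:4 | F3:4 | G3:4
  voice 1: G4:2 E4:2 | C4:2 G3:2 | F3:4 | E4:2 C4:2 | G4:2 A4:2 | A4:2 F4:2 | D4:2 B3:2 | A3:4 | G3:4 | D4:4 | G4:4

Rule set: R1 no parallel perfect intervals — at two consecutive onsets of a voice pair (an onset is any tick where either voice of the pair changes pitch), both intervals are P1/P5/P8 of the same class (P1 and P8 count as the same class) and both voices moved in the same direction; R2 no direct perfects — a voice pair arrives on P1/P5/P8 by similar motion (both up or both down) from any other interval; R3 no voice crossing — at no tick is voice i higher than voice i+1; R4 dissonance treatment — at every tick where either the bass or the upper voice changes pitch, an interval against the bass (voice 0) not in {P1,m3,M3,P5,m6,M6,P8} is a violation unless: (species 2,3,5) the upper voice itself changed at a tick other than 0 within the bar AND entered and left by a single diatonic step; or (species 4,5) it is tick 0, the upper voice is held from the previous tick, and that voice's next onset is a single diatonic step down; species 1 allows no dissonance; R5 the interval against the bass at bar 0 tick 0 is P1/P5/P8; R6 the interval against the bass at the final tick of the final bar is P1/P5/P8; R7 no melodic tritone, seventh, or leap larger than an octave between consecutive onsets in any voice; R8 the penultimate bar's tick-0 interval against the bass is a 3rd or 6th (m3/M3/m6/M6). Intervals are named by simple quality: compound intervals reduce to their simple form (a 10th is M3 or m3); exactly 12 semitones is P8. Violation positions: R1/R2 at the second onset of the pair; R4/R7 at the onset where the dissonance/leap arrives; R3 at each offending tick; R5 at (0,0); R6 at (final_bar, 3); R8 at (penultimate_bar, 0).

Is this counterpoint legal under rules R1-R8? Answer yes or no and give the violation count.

No (6 violations)

bar 0: v0=G3 v1=G4 (P8)
bar 1: v0=E3 v1=C4 (m6)
bar 2: v0=D3 v1=F3 (m3)
bar 3: v0=E3 v1=E4 (P8)
bar 4: v0=G3 v1=G4 (P8)
bar 5: v0=A3 v1=A4 (P8)
bar 6: v0=G3 v1=D4 (P5)
bar 7: v0=F3 v1=A3 (M3)
bar 8: v0=E3 v1=G3 (m3)
bar 9: v0=F3 v1=D4 (M6)
bar 10: v0=G3 v1=G4 (P8)
  R2 @ bar3.0: D3/F3 m3 -> E3/E4 P8 similar
  R7 @ bar3.0: F3->E4 leap 11st
  R2 @ bar4.0: E3/C4 m6 -> G3/G4 P8 similar
  R4 @ bar4.2: G3/A4 M2 untreated
  R2 @ bar6.0: A3/F4 m6 -> G3/D4 P5 similar
  R2 @ bar10.0: F3/D4 M6 -> G3/G4 P8 similar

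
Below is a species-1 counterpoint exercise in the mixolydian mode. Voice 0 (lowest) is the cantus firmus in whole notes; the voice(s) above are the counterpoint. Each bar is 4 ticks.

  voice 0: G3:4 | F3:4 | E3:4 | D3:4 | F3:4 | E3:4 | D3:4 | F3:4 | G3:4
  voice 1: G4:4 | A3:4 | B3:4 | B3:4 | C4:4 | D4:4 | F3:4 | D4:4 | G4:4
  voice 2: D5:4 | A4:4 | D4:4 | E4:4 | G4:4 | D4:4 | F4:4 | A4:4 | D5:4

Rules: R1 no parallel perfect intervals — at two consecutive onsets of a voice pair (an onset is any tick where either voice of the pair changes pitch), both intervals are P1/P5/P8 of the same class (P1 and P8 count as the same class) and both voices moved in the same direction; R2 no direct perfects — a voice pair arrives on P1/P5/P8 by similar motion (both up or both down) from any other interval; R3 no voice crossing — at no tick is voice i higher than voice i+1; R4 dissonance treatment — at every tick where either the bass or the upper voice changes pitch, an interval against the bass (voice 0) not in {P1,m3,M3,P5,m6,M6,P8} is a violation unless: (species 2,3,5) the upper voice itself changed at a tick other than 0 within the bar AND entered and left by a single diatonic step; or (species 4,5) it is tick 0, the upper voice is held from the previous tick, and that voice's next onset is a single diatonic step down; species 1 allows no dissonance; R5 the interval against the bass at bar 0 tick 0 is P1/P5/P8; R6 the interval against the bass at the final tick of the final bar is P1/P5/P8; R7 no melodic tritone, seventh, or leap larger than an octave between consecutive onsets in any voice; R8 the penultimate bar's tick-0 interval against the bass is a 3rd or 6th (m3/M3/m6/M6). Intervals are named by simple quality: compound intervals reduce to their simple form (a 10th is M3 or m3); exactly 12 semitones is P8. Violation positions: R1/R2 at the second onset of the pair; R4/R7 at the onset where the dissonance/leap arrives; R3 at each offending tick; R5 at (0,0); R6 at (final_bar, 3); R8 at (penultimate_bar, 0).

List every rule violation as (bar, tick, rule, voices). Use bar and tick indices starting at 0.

bar 0: v0=G3 v1=G4 v2=D5 downbeat P5
bar 1: v0=F3 v1=A3 v2=A4 downbeat M3
bar 2: v0=E3 v1=B3 v2=D4 downbeat m7
bar 3: v0=D3 v1=B3 v2=E4 downbeat M2
bar 4: v0=F3 v1=C4 v2=G4 downbeat M2
bar 5: v0=E3 v1=D4 v2=D4 downbeat m7
bar 6: v0=D3 v1=F3 v2=F4 downbeat m3
bar 7: v0=F3 v1=D4 v2=A4 downbeat M3
bar 8: v0=G3 v1=G4 v2=D5 downbeat P5
  -> R2 @ bar 1 tick 0 v(1, 2): G4/D5 P5 -> A3/A4 P8 similar
  -> R7 @ bar 1 tick 0 v(1,): G4->A3 leap 10st
  -> R4 @ bar 2 tick 0 v(0, 2): E3/D4 m7 untreated
  -> R4 @ bar 3 tick 0 v(0, 2): D3/E4 M2 untreated
  -> R2 @ bar 4 tick 0 v(0, 1): D3/B3 M6 -> F3/C4 P5 similar
  -> R2 @ bar 4 tick 0 v(1, 2): B3/E4 P4 -> C4/G4 P5 similar
  -> R4 @ bar 4 tick 0 v(0, 2): F3/G4 M2 untreated
  -> R4 @ bar 5 tick 0 v(0, 1): E3/D4 m7 untreated
  -> R4 @ bar 5 tick 0 v(0, 2): E3/D4 m7 untreated
  -> R2 @ bar 7 tick 0 v(1, 2): F3/F4 P8 -> D4/A4 P5 similar
  -> R1 @ bar 8 tick 0 v(1, 2): D4/A4 P5 -> G4/D5 P5 similar
  -> R2 @ bar 8 tick 0 v(0, 1): F3/D4 M6 -> G3/G4 P8 similar
  -> R2 @ bar 8 tick 0 v(0, 2): F3/A4 M3 -> G3/D5 P5 similar

(1, 0, R2, (1, 2))
(1, 0, R7, (1,))
(2, 0, R4, (0, 2))
(3, 0, R4, (0, 2))
(4, 0, R2, (0, 1))
(4, 0, R2, (1, 2))
(4, 0, R4, (0, 2))
(5, 0, R4, (0, 1))
(5, 0, R4, (0, 2))
(7, 0, R2, (1, 2))
(8, 0, R1, (1, 2))
(8, 0, R2, (0, 1))
(8, 0, R2, (0, 2))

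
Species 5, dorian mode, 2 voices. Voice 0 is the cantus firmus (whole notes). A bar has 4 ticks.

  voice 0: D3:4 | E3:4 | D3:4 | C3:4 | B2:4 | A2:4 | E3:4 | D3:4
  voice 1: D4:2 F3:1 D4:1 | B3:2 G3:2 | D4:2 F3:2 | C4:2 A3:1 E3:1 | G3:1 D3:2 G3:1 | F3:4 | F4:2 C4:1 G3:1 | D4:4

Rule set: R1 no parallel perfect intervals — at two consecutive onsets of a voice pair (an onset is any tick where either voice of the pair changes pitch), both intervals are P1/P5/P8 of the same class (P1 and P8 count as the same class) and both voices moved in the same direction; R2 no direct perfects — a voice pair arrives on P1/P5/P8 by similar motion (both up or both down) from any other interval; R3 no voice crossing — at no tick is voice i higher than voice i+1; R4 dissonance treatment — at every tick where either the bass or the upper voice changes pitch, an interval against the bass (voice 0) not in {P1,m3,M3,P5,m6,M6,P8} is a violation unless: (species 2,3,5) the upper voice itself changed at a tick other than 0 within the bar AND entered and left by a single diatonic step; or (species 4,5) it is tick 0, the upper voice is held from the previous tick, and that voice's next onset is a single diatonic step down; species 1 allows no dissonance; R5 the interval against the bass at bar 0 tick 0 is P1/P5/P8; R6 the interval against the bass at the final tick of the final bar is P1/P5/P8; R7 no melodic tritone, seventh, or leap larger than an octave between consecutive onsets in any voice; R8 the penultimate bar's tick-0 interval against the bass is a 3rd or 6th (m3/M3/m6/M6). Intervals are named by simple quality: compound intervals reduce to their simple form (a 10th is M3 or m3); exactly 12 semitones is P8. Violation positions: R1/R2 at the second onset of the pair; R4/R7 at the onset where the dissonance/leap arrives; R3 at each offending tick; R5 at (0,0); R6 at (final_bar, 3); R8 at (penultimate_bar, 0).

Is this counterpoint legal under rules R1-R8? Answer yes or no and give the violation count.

No (2 violations)

bar 0: v0=D3 v1=D4 (P8)
bar 1: v0=E3 v1=B3 (P5)
bar 2: v0=D3 v1=D4 (P8)
bar 3: v0=C3 v1=C4 (P8)
bar 4: v0=B2 v1=G3 (m6)
bar 5: v0=A2 v1=F3 (m6)
bar 6: v0=E3 v1=F4 (m2)
bar 7: v0=D3 v1=D4 (P8)
  R4 @ bar6.0: E3/F4 m2 untreated
  R8 @ bar6.0: penult m2 not 3rd/6th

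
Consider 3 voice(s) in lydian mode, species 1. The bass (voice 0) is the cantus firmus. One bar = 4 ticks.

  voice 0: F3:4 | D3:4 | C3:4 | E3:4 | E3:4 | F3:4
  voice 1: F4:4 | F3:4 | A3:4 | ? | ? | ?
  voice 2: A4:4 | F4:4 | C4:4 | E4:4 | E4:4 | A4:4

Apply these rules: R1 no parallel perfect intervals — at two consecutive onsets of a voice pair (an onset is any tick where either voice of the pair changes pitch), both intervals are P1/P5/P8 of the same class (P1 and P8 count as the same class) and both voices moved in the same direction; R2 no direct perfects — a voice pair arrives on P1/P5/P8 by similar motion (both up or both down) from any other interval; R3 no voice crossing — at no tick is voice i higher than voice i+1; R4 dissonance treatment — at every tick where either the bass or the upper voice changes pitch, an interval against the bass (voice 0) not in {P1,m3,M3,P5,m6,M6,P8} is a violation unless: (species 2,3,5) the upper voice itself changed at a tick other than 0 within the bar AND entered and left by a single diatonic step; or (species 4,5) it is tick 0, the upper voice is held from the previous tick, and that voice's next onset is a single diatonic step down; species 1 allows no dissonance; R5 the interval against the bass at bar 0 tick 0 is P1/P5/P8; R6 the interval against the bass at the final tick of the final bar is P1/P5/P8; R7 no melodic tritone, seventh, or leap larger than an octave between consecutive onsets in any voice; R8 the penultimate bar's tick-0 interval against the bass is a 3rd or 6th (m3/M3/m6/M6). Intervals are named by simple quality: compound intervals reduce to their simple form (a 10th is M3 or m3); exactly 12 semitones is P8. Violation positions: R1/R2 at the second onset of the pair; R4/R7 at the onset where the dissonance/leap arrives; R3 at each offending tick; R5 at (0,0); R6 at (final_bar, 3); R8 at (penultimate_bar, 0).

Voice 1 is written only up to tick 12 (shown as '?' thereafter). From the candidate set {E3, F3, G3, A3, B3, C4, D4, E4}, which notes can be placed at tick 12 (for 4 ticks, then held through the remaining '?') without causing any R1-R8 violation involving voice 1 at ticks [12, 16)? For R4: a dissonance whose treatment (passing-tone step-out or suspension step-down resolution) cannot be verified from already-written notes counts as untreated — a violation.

{C4, E3, G3}

E3: legal
F3: violates R4
G3: legal
A3: violates R4
B3: violates R2
C4: legal
D4: violates R4
E4: violates R2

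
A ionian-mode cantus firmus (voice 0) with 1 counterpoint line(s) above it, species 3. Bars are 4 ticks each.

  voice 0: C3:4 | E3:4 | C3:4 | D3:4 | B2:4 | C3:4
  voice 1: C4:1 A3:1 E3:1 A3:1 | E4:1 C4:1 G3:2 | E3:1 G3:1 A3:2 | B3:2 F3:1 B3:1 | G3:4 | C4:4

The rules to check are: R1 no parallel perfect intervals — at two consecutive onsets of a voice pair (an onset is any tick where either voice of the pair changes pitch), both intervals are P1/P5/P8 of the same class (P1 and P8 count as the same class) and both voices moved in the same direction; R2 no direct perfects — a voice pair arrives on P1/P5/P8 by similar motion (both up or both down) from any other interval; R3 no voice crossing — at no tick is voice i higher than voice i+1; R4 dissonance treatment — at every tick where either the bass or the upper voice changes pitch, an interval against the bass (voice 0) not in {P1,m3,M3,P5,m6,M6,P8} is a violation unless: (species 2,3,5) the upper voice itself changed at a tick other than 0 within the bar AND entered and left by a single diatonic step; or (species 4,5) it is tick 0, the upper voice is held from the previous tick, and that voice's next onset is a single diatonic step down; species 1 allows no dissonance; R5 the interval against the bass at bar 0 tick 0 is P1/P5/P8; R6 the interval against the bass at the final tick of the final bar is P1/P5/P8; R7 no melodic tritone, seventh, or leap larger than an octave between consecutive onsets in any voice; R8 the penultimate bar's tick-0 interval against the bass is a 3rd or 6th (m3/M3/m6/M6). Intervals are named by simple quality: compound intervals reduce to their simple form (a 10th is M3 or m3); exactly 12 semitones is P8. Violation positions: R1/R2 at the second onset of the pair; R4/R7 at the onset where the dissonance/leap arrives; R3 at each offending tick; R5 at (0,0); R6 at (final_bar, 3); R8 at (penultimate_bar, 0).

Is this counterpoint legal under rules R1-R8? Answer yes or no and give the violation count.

bar 0: v0=C3 v1=C4 (P8)
bar 1: v0=E3 v1=E4 (P8)
bar 2: v0=C3 v1=E3 (M3)
bar 3: v0=D3 v1=B3 (M6)
bar 4: v0=B2 v1=G3 (m6)
bar 5: v0=C3 v1=C4 (P8)
  R2 @ bar1.0: C3/A3 M6 -> E3/E4 P8 similar
  R7 @ bar3.2: B3->F3 leap 6st
  R7 @ bar3.3: F3->B3 leap 6st
  R2 @ bar5.0: B2/G3 m6 -> C3/C4 P8 similar

No (4 violations)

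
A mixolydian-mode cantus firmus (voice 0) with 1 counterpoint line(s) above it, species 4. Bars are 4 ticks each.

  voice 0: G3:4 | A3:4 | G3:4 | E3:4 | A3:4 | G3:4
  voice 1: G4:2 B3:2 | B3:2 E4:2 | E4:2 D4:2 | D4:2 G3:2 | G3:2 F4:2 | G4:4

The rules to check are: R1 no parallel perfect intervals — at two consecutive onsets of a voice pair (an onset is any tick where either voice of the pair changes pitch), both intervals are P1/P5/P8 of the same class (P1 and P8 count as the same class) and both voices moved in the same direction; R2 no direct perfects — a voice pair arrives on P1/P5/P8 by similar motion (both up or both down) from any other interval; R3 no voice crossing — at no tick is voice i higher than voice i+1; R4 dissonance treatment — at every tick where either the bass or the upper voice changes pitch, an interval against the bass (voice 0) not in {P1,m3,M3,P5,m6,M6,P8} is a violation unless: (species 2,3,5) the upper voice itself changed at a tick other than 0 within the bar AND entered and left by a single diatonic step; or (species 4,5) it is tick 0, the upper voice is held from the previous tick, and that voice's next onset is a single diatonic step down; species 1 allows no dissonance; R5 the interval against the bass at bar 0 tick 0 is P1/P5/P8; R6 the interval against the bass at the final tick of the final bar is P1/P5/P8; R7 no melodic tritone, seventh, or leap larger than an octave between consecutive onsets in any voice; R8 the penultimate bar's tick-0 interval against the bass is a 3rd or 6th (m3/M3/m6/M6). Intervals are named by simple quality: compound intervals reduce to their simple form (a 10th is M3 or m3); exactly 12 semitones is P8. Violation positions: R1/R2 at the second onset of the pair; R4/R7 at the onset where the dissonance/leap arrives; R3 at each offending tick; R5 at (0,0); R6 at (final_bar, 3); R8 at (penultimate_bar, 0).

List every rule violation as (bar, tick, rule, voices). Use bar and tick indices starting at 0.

(1, 0, R4, (0, 1))
(3, 0, R4, (0, 1))
(4, 0, R3, (0, 1))
(4, 0, R4, (0, 1))
(4, 0, R8, (0, 1))
(4, 1, R3, (0, 1))
(4, 2, R7, (1,))

bar 0: v0=G3 v1=G4 downbeat P8
bar 1: v0=A3 v1=B3 downbeat M2
bar 2: v0=G3 v1=E4 downbeat M6
bar 3: v0=E3 v1=D4 downbeat m7
bar 4: v0=A3 v1=G3 downbeat M2
bar 5: v0=G3 v1=G4 downbeat P8
  -> R4 @ bar 1 tick 0 v(0, 1): A3/B3 M2 untreated
  -> R4 @ bar 3 tick 0 v(0, 1): E3/D4 m7 untreated
  -> R3 @ bar 4 tick 0 v(0, 1): A3 above G3
  -> R4 @ bar 4 tick 0 v(0, 1): A3/G3 M2 untreated
  -> R8 @ bar 4 tick 0 v(0, 1): penult M2 not 3rd/6th
  -> R3 @ bar 4 tick 1 v(0, 1): A3 above G3
  -> R7 @ bar 4 tick 2 v(1,): G3->F4 leap 10st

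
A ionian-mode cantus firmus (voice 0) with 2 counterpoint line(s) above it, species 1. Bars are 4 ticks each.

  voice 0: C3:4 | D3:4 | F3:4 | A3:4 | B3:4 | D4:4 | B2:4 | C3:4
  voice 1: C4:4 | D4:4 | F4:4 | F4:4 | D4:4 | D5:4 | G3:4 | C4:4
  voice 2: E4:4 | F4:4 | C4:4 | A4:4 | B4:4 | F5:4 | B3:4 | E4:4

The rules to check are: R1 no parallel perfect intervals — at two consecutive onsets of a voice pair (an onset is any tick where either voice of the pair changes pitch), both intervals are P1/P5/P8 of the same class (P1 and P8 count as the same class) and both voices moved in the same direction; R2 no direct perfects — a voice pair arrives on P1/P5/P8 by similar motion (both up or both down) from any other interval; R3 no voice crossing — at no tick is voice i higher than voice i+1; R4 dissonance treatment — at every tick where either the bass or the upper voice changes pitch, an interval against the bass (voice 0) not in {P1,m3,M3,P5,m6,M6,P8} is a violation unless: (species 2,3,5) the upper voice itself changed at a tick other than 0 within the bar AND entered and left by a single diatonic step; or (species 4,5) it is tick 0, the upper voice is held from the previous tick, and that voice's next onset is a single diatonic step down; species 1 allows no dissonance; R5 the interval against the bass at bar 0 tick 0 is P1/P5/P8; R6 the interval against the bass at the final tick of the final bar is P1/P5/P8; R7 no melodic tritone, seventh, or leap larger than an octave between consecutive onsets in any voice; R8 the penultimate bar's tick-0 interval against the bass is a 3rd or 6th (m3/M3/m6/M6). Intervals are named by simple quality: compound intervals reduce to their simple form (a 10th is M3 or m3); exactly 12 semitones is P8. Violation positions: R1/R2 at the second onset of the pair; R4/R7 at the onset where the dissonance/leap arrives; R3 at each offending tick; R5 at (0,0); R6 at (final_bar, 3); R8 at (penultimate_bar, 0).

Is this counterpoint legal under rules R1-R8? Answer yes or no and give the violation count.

No (18 violations)

bar 0: v0=C3 v1=C4 v2=E4 (M3)
bar 1: v0=D3 v1=D4 v2=F4 (m3)
bar 2: v0=F3 v1=F4 v2=C4 (P5)
bar 3: v0=A3 v1=F4 v2=A4 (P8)
bar 4: v0=B3 v1=D4 v2=B4 (P8)
bar 5: v0=D4 v1=D5 v2=F5 (m3)
bar 6: v0=B2 v1=G3 v2=B3 (P8)
bar 7: v0=C3 v1=C4 v2=E4 (M3)
  R5 @ bar0.0: opens on M3
  R1 @ bar1.0: C3/C4 P8 -> D3/D4 P8 similar
  R1 @ bar2.0: D3/D4 P8 -> F3/F4 P8 similar
  R3 @ bar2.0: F4 above C4
  R3 @ bar2.1: F4 above C4
  R3 @ bar2.2: F4 above C4
  R3 @ bar2.3: F4 above C4
  R2 @ bar3.0: F3/C4 P5 -> A3/A4 P8 similar
  R1 @ bar4.0: A3/A4 P8 -> B3/B4 P8 similar
  R2 @ bar5.0: B3/D4 m3 -> D4/D5 P8 similar
  R7 @ bar5.0: B4->F5 leap 6st
  R2 @ bar6.0: D4/F5 m3 -> B2/B3 P8 similar
  R7 @ bar6.0: D4->B2 leap 15st
  R7 @ bar6.0: D5->G3 leap 19st
  R7 @ bar6.0: F5->B3 leap 18st
  R8 @ bar6.0: penult P8 not 3rd/6th
  R2 @ bar7.0: B2/G3 m6 -> C3/C4 P8 similar
  R6 @ bar7.3: closes on M3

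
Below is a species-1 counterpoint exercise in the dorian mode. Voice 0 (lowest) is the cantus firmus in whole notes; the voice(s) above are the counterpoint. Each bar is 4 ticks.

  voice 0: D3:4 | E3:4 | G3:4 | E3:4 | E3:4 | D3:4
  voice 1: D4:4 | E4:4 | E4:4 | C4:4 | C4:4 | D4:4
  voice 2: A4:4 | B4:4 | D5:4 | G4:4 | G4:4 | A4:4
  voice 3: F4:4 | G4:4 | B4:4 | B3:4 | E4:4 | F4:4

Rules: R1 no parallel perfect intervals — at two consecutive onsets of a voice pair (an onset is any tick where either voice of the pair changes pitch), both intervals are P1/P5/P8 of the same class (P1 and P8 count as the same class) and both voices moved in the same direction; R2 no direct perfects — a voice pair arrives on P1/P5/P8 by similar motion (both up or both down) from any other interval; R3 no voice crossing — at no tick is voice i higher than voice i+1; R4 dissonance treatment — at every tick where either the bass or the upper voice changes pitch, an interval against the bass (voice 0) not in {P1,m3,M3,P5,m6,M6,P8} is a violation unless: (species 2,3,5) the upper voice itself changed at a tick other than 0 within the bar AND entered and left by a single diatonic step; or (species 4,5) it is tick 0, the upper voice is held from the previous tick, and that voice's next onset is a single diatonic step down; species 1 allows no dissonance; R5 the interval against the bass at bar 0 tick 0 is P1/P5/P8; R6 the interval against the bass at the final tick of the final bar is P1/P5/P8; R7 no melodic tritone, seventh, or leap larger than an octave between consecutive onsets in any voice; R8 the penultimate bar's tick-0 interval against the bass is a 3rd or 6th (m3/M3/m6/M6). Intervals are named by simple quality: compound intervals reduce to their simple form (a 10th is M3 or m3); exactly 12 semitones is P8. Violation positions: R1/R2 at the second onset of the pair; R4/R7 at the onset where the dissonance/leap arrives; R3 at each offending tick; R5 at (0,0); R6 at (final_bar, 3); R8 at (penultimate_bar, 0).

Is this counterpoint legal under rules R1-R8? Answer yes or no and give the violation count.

bar 0: v0=D3 v1=D4 v2=A4 v3=F4 (m3)
bar 1: v0=E3 v1=E4 v2=B4 v3=G4 (m3)
bar 2: v0=G3 v1=E4 v2=D5 v3=B4 (M3)
bar 3: v0=E3 v1=C4 v2=G4 v3=B3 (P5)
bar 4: v0=E3 v1=C4 v2=G4 v3=E4 (P8)
bar 5: v0=D3 v1=D4 v2=A4 v3=F4 (m3)
  R3 @ bar0.0: A4 above F4
  R5 @ bar0.0: opens on m3
  R3 @ bar0.1: A4 above F4
  R3 @ bar0.2: A4 above F4
  R3 @ bar0.3: A4 above F4
  R1 @ bar1.0: D3/D4 P8 -> E3/E4 P8 similar
  R1 @ bar1.0: D3/A4 P5 -> E3/B4 P5 similar
  R1 @ bar1.0: D4/A4 P5 -> E4/B4 P5 similar
  R3 @ bar1.0: B4 above G4
  R3 @ bar1.1: B4 above G4
  R3 @ bar1.2: B4 above G4
  R3 @ bar1.3: B4 above G4
  R1 @ bar2.0: E3/B4 P5 -> G3/D5 P5 similar
  R3 @ bar2.0: D5 above B4
  R3 @ bar2.1: D5 above B4
  R3 @ bar2.2: D5 above B4
  R3 @ bar2.3: D5 above B4
  R2 @ bar3.0: G3/B4 M3 -> E3/B3 P5 similar
  R2 @ bar3.0: E4/D5 m7 -> C4/G4 P5 similar
  R3 @ bar3.0: G4 above B3
  R3 @ bar3.1: G4 above B3
  R3 @ bar3.2: G4 above B3
  R3 @ bar3.3: G4 above B3
  R3 @ bar4.0: G4 above E4
  R8 @ bar4.0: penult P8 not 3rd/6th
  R3 @ bar4.1: G4 above E4
  R3 @ bar4.2: G4 above E4
  R3 @ bar4.3: G4 above E4
  R1 @ bar5.0: C4/G4 P5 -> D4/A4 P5 similar
  R3 @ bar5.0: A4 above F4
  R3 @ bar5.1: A4 above F4
  R3 @ bar5.2: A4 above F4
  R3 @ bar5.3: A4 above F4
  R6 @ bar5.3: closes on m3

No (34 violations)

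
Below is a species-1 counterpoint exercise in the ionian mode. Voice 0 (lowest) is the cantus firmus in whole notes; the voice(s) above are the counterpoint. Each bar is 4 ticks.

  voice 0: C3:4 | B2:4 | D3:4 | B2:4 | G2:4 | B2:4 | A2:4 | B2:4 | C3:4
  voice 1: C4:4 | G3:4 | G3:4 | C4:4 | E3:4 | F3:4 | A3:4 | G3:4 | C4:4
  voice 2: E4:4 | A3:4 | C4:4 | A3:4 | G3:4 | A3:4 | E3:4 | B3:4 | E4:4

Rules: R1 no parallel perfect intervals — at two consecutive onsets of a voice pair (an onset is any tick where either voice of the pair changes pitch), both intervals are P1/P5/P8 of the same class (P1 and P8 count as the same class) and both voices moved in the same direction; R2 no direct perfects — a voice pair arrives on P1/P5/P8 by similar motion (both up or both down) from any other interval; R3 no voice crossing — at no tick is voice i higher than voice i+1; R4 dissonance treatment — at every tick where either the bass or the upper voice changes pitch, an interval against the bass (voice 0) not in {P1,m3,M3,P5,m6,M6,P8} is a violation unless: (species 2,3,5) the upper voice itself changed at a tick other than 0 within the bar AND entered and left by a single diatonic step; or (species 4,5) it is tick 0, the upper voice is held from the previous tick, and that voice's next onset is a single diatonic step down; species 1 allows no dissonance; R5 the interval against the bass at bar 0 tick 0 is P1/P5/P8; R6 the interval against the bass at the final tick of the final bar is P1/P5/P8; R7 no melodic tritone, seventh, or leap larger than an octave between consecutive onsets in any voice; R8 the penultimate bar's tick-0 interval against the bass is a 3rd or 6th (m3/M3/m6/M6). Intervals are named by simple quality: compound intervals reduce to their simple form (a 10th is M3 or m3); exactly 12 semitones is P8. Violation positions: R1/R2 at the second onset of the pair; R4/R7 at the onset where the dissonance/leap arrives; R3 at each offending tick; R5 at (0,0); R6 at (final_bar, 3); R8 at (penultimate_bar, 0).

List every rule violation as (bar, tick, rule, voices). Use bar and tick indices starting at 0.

bar 0: v0=C3 v1=C4 v2=E4 downbeat M3
bar 1: v0=B2 v1=G3 v2=A3 downbeat m7
bar 2: v0=D3 v1=G3 v2=C4 downbeat m7
bar 3: v0=B2 v1=C4 v2=A3 downbeat m7
bar 4: v0=G2 v1=E3 v2=G3 downbeat P8
bar 5: v0=B2 v1=F3 v2=A3 downbeat m7
bar 6: v0=A2 v1=A3 v2=E3 downbeat P5
bar 7: v0=B2 v1=G3 v2=B3 downbeat P8
bar 8: v0=C3 v1=C4 v2=E4 downbeat M3
  -> R5 @ bar 0 tick 0 v(0, 2): opens on M3
  -> R4 @ bar 1 tick 0 v(0, 2): B2/A3 m7 untreated
  -> R4 @ bar 2 tick 0 v(0, 1): D3/G3 P4 untreated
  -> R4 @ bar 2 tick 0 v(0, 2): D3/C4 m7 untreated
  -> R3 @ bar 3 tick 0 v(1, 2): C4 above A3
  -> R4 @ bar 3 tick 0 v(0, 1): B2/C4 m2 untreated
  -> R4 @ bar 3 tick 0 v(0, 2): B2/A3 m7 untreated
  -> R3 @ bar 3 tick 1 v(1, 2): C4 above A3
  -> R3 @ bar 3 tick 2 v(1, 2): C4 above A3
  -> R3 @ bar 3 tick 3 v(1, 2): C4 above A3
  -> R2 @ bar 4 tick 0 v(0, 2): B2/A3 m7 -> G2/G3 P8 similar
  -> R4 @ bar 5 tick 0 v(0, 1): B2/F3 TT untreated
  -> R4 @ bar 5 tick 0 v(0, 2): B2/A3 m7 untreated
  -> R2 @ bar 6 tick 0 v(0, 2): B2/A3 m7 -> A2/E3 P5 similar
  -> R3 @ bar 6 tick 0 v(1, 2): A3 above E3
  -> R3 @ bar 6 tick 1 v(1, 2): A3 above E3
  -> R3 @ bar 6 tick 2 v(1, 2): A3 above E3
  -> R3 @ bar 6 tick 3 v(1, 2): A3 above E3
  -> R2 @ bar 7 tick 0 v(0, 2): A2/E3 P5 -> B2/B3 P8 similar
  -> R8 @ bar 7 tick 0 v(0, 2): penult P8 not 3rd/6th
  -> R2 @ bar 8 tick 0 v(0, 1): B2/G3 m6 -> C3/C4 P8 similar
  -> R6 @ bar 8 tick 3 v(0, 2): closes on M3

(0, 0, R5, (0, 2))
(1, 0, R4, (0, 2))
(2, 0, R4, (0, 1))
(2, 0, R4, (0, 2))
(3, 0, R3, (1, 2))
(3, 0, R4, (0, 1))
(3, 0, R4, (0, 2))
(3, 1, R3, (1, 2))
(3, 2, R3, (1, 2))
(3, 3, R3, (1, 2))
(4, 0, R2, (0, 2))
(5, 0, R4, (0, 1))
(5, 0, R4, (0, 2))
(6, 0, R2, (0, 2))
(6, 0, R3, (1, 2))
(6, 1, R3, (1, 2))
(6, 2, R3, (1, 2))
(6, 3, R3, (1, 2))
(7, 0, R2, (0, 2))
(7, 0, R8, (0, 2))
(8, 0, R2, (0, 1))
(8, 3, R6, (0, 2))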